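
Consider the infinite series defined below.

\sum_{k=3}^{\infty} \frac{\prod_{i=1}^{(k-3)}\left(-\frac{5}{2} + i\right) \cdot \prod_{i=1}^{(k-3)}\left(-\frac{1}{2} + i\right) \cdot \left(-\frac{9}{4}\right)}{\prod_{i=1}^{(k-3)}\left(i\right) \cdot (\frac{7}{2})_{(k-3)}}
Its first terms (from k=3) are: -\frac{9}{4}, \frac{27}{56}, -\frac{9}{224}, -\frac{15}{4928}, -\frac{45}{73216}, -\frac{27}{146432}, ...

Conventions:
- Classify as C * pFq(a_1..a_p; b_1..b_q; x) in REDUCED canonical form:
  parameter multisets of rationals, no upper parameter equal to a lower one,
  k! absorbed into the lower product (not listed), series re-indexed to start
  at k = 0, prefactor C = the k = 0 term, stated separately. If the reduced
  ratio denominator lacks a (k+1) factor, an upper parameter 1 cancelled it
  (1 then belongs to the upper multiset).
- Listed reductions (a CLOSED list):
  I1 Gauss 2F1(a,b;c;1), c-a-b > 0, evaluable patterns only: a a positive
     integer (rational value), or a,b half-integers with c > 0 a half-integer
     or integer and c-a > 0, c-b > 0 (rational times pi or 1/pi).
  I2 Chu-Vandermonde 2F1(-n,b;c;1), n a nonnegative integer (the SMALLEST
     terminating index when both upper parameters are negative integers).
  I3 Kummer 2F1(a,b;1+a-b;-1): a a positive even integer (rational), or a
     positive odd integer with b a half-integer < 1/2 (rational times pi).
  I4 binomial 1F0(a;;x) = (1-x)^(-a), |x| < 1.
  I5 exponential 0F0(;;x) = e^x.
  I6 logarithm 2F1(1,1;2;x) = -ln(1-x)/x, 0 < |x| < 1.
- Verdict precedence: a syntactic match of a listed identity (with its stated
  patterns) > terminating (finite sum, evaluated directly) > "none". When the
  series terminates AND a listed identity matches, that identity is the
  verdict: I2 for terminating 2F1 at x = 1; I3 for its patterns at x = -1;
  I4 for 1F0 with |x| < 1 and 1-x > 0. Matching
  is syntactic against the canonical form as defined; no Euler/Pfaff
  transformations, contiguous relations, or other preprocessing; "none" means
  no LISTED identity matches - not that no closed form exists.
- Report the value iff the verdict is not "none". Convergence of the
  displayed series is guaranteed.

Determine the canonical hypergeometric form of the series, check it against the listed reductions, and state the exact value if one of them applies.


Reduced: x = 1, 2F1, upper = {-\frac{3}{2}, \frac{1}{2}}, lower = {\frac{7}{2}}, C = -\frac{9}{4}. Verdict: the half-integer Gauss pattern (I1) applies (x = 1; upper {-\frac{3}{2}, \frac{1}{2}} half-integers, c = \frac{7}{2} in the evaluable pattern). Its exact value is \left(-\frac{4725}{8192}\right) \cdot \pi.

The tell: with t_0 = -\frac{9}{4}, the product of the first k integers (prefactor -9/4) is k!.
Ratio: r(k) = 1 * (k-\frac{3}{2}) (k+\frac{1}{2}) / [(k+\frac{7}{2}) (k+1)] - rational in k. x = 1; t_0 = -\frac{9}{4}; negate the roots.


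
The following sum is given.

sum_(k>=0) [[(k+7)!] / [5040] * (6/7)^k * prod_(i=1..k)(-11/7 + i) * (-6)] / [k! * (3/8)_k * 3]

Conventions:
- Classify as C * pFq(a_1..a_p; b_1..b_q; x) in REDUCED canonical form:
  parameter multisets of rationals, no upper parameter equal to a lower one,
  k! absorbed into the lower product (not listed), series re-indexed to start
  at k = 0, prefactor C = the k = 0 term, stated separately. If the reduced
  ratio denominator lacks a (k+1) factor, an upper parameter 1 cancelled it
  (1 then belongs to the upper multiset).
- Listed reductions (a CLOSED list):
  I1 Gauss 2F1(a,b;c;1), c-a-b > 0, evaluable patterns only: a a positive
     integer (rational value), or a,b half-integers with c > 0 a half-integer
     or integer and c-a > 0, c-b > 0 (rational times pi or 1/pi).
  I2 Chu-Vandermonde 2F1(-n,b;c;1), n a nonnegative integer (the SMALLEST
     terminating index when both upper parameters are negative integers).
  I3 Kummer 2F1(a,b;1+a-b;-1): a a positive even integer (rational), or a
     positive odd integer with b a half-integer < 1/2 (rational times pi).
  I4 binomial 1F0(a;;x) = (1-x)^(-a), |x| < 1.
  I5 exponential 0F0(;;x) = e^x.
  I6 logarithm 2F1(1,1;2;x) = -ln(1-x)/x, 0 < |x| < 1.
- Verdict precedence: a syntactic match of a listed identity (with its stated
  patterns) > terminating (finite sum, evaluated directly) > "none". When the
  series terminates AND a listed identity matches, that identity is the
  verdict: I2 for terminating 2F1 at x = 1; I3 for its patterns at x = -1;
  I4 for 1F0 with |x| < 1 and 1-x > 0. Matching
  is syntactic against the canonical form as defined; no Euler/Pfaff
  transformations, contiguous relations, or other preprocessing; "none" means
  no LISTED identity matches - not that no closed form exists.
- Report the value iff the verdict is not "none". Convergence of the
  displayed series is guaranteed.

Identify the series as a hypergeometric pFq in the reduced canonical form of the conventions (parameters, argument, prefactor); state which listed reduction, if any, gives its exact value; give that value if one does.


Canonical form: C = -2 times 2F1 with upper {-4/7, 8}, lower {3/8}, x = 6/7. Verdict: no listed reduction: x = 6/7 and upper {-4/7, 8} fail every I1-I6 pattern.

First insight: t_0 = -2 here, and the factorial ratio (C = -2) (k+a-1)!/(a-1)! is a rising factorial (a)_k.
Term ratio: r(k) = (6/7) * (k-4/7) (k+8) / [(k+3/8) (k+1)] - rational in k, leading ratio (6/7); with t_0 = -2, classification follows.


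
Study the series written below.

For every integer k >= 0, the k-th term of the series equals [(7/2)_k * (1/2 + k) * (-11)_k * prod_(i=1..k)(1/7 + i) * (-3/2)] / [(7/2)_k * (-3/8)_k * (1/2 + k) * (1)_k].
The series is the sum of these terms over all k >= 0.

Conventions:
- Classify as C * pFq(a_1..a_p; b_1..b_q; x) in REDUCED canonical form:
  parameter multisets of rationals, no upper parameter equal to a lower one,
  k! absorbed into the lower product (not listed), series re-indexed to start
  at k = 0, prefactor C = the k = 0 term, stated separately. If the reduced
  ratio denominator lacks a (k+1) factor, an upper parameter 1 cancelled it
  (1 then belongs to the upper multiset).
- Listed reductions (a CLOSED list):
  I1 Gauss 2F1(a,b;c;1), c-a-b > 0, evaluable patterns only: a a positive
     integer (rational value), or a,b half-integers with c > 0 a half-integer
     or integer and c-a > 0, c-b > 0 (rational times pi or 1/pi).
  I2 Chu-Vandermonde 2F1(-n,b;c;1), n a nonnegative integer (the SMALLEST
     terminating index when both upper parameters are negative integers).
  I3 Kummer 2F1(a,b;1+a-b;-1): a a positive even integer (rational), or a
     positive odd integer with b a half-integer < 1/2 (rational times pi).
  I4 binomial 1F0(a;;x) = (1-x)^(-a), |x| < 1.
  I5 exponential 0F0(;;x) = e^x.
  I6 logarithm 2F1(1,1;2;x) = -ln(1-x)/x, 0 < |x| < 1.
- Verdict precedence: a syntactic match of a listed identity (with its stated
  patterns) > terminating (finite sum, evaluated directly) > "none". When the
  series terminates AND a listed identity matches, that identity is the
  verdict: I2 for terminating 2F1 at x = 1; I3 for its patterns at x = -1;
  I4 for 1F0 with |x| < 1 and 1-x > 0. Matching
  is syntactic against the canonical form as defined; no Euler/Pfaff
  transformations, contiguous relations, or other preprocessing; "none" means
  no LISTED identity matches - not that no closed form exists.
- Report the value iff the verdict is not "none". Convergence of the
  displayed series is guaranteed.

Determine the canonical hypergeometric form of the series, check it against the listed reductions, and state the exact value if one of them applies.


Classification (C = -3/2): 2F1 with upper {-11, 8/7}, lower {-3/8}, argument x = 1. Verdict: Chu-Vandermonde (I2) fires (terminating 2F1 at x = 1 with n = 11, b = 8/7, c = -3/8). Hence: 99260277139842225/533138174439204362.

Key observation: t_0 being -3/2, the factor k + 1/2 cancels (top and bottom), leaving C = -3/2.
Term ratio: r(k) = 1 * (k-11) (k+8/7) / [(k-3/8) (k+1)] ; factor over Q: parameters, x = 1, and C = -3/2.


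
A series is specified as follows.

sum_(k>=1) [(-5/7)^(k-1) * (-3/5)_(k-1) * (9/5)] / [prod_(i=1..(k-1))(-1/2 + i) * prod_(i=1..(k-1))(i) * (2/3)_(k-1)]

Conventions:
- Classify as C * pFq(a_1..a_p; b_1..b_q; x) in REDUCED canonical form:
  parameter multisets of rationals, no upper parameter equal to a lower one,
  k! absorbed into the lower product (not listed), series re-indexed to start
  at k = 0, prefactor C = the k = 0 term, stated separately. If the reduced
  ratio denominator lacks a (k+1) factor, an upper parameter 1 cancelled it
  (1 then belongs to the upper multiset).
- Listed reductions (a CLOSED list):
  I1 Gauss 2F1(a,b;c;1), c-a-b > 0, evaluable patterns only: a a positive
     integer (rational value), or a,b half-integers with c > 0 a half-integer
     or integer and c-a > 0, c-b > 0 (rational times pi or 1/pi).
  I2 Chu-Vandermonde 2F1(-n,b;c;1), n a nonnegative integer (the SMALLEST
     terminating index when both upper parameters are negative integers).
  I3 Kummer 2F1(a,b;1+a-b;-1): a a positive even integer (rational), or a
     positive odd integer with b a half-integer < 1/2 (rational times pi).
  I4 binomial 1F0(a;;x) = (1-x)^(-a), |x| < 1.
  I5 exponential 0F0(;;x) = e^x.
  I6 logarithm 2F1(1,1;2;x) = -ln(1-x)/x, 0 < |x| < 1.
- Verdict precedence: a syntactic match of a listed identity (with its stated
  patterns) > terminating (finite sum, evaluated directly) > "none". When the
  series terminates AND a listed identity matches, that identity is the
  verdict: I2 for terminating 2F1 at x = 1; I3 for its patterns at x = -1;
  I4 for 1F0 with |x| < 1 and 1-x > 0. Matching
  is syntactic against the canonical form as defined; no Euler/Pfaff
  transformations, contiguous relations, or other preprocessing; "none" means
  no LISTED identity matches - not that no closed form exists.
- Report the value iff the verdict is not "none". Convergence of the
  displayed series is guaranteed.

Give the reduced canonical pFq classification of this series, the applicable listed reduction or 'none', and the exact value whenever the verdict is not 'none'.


Canonical form: C = 9/5 times 1F2 with upper {-3/5}, lower {1/2, 2/3}, x = -5/7. Verdict: none - this 1F2 at x = -5/7 matches no listed pattern, and upper {-3/5} holds no stopper.

First insight: x = (-5/7) and the product of the first k integers (prefactor 9/5) is k!.
Ratio: r(k) = (-5/7) * (k-3/5) / [(k+1/2) (k+2/3) (k+1)] - rational in k, leading ratio (-5/7); with t_0 = 9/5, classification follows.


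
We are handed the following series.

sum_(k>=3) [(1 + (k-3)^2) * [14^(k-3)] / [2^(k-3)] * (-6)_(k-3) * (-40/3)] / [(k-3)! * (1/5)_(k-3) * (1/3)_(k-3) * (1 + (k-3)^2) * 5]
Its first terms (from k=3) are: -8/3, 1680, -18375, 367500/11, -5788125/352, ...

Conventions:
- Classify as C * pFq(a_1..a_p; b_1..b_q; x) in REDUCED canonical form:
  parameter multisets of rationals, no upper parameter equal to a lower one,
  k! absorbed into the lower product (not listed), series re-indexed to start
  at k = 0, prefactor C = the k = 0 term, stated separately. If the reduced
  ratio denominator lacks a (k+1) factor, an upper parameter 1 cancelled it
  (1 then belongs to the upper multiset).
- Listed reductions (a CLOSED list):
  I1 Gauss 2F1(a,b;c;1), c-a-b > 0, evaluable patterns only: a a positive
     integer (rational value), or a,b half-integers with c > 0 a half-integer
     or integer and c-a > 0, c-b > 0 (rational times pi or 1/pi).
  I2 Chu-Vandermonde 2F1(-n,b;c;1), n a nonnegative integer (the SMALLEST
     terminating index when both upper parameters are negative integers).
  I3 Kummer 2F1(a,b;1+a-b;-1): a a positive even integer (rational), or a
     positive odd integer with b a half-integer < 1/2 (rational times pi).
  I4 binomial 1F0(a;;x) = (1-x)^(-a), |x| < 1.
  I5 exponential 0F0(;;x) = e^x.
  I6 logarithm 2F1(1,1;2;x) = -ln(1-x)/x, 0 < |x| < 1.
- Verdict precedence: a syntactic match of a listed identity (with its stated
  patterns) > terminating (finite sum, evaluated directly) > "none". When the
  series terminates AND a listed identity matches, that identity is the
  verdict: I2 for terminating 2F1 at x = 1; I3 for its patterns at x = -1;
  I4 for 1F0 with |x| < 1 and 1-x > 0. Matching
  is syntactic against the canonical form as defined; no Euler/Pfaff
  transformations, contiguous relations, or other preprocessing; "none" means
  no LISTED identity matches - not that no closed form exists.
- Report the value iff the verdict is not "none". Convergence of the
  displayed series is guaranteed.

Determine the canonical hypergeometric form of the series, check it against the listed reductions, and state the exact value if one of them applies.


Reduced: x = 7, 1F2, upper = {-6}, lower = {1/5, 1/3}, C = -8/3. Verdict: terminating (-6 upstairs). 7 nonzero terms in all; added directly. Sum: 1397206417/519168.

Structural cue: t_0 = -8/3 here, and the constant factors (C = -8/3, x = 7) combine into one prefactor.
Term ratio: r(k) = 7 * (k-6) / [(k+1/5) (k+1/3) (k+1)] - rational in k, leading ratio 7; with t_0 = -8/3, classification follows.


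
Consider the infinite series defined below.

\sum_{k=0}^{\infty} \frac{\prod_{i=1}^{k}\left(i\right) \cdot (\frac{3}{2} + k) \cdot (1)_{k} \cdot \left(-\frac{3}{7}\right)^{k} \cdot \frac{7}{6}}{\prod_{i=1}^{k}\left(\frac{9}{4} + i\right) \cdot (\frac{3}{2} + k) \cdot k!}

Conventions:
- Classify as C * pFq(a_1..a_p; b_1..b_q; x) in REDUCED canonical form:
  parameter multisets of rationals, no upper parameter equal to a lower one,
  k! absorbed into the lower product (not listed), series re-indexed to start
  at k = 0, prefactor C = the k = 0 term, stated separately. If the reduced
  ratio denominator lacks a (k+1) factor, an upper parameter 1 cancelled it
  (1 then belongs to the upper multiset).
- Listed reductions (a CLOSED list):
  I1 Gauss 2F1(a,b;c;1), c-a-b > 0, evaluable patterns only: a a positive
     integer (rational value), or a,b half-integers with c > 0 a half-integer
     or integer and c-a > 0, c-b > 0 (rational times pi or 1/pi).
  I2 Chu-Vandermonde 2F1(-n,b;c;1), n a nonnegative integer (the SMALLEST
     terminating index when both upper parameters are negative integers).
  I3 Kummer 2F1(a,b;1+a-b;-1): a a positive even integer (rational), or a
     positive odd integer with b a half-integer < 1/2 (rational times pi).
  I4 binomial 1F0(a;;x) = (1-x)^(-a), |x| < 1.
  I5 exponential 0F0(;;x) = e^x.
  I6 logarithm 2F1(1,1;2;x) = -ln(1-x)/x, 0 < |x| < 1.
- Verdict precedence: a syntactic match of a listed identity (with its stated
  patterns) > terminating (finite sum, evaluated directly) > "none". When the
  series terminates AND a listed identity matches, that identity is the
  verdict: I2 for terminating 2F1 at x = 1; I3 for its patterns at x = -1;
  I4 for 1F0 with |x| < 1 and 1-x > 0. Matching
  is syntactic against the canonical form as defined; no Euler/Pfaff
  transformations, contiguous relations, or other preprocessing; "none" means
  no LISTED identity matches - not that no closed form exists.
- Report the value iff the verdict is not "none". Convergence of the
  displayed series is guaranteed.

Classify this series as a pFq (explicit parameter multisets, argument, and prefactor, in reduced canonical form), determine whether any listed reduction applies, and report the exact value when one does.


Canonical form: C = \frac{7}{6} times 2F1 with upper {1, 1}, lower {\frac{13}{4}}, x = -\frac{3}{7}. Verdict: none (x = -\frac{3}{7}): each listed identity misses the multisets {1, 1} ; {\frac{13}{4}}.

The tell: from the first term \frac{7}{6}: the lower running product (C = 7/6, x = -3/7) is a rising factorial.
Ratio: r(k) = -\frac{3}{7} * (k+1) (k+1) / [(k+\frac{13}{4}) (k+1)] ; factor over Q: parameters, x = -\frac{3}{7}, and C = \frac{7}{6}.


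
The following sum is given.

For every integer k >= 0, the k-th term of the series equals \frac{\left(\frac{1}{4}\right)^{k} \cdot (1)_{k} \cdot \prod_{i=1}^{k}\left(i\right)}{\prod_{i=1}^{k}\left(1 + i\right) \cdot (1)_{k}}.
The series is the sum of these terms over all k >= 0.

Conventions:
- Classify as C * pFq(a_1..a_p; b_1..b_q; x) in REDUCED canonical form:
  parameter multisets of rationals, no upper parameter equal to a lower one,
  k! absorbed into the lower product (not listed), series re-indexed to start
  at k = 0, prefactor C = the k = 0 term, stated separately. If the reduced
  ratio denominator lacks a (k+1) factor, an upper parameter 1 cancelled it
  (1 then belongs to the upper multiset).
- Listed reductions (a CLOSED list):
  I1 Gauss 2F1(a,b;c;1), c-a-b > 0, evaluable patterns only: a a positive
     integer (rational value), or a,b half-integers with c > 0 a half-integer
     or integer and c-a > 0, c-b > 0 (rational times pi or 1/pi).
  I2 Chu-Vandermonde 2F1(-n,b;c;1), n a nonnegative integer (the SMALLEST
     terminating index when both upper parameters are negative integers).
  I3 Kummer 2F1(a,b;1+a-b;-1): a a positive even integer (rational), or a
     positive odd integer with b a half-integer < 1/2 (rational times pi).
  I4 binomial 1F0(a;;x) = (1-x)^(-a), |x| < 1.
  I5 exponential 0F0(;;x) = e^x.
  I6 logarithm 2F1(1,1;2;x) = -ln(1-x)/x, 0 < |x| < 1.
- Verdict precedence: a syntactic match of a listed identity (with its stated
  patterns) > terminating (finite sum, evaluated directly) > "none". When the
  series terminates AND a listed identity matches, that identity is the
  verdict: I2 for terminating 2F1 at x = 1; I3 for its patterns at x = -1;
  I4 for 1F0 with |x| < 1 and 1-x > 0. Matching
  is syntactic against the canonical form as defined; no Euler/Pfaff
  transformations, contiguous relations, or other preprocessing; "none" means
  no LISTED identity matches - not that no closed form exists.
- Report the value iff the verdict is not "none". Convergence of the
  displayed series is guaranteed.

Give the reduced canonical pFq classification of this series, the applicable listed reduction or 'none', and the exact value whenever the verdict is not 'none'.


Structural cue: with t_0 = 1, the running product (C = 1, x = 1/4) telescopes to a rising factorial.
Step ratio: r(k) = \frac{1}{4} * (k+1) (k+1) / [(k+2) (k+1)] - rational in k, leading ratio \frac{1}{4}; with t_0 = 1, classification follows.

At argument \frac{1}{4}: a 2F1 with upper {1, 1}, lower {2}, scaled by C = 1. Verdict: the logarithmic series (I6) matches (the logarithm: parameters (1,1;2), x = \frac{1}{4}). Exact value: \left(-4\right) \cdot \ln\left(\frac{3}{4}\right).


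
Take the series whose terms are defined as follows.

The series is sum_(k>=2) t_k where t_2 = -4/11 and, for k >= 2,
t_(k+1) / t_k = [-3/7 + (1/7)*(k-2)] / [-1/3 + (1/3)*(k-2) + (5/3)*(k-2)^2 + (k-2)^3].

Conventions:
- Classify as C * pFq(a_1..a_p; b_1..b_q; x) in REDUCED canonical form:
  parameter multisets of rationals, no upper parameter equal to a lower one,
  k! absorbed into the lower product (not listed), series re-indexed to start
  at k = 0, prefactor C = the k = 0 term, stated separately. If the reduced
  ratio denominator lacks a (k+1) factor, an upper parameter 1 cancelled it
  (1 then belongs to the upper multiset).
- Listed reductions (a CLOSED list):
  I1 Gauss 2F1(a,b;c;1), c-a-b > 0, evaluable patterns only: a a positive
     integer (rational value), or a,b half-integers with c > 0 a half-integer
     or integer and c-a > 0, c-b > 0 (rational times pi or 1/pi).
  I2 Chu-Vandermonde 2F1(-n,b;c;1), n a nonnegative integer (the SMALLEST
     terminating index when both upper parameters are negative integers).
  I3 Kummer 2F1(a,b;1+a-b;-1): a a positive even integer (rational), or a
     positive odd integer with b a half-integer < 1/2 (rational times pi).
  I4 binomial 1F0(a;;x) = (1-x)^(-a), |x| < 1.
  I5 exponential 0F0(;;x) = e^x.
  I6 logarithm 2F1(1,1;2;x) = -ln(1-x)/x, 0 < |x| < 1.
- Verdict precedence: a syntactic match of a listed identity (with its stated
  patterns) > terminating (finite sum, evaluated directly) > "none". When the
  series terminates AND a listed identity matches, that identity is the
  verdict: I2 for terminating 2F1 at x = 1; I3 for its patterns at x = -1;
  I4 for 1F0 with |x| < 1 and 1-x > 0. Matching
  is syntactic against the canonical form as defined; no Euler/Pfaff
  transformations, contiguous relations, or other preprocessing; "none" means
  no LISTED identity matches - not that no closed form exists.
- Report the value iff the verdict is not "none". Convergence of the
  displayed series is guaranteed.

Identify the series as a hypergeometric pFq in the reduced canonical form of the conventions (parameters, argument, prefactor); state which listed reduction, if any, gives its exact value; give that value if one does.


Canonical form: C = -4/11 times 1F2 with upper {-3}, lower {-1/3, 1}, x = 1/7. Verdict: terminating at k = 3: the factor (-3)_k kills every later term; summing the 4 survivors is exact. Exact value: -14744/18865.

Key observation: from the first term -4/11: roots of the ratio polynomials (C = -4/11) are the negated parameters.
Step ratio: r(k) = (1/7) * (k-3) / [(k-1/3) (k+1) (k+1)] - rational in k. x = (1/7); t_0 = -4/11; negate the roots.


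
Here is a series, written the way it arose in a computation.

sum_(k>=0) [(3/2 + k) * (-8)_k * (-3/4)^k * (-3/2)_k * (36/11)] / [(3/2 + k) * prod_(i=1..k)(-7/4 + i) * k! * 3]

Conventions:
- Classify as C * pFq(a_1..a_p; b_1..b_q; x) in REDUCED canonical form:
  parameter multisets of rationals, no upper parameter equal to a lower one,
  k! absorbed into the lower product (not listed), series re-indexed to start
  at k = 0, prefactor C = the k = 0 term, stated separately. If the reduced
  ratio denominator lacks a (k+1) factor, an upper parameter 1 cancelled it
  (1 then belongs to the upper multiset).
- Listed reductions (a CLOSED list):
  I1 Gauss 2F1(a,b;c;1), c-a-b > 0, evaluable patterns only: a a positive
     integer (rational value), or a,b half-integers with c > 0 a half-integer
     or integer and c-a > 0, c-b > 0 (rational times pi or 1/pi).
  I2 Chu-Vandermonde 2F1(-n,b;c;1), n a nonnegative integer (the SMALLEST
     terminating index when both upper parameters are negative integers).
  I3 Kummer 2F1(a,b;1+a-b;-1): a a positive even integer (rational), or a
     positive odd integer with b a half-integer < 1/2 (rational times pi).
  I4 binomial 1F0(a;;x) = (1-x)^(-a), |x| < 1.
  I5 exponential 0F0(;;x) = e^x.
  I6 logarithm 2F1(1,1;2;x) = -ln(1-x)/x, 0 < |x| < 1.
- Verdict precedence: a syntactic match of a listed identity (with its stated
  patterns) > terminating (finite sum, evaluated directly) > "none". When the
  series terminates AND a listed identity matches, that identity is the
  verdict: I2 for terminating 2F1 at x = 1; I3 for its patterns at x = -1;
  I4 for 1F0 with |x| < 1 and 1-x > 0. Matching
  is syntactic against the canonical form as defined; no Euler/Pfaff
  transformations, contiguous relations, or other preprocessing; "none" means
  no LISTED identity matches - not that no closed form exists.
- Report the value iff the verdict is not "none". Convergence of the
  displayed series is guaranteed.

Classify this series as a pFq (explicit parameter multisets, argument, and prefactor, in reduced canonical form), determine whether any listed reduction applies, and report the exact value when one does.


x = -3/4 here; the reduced form reads 2F1, upper {-8, -3/2}, lower {-3/4}, C = 12/11. Verdict: terminating. With -8 upstairs the series is a 9-term polynomial sum; evaluated term by term. Value: -536195073/3889600.

Structural cue: x = (-3/4) and k + 3/2 divides numerator and denominator alike; prefactor 12/11 after cancelling.
Ratio: r(k) = (-3/4) * (k-8) (k-3/2) / [(k-3/4) (k+1)] - rational in k. x = (-3/4); t_0 = 12/11; negate the roots.


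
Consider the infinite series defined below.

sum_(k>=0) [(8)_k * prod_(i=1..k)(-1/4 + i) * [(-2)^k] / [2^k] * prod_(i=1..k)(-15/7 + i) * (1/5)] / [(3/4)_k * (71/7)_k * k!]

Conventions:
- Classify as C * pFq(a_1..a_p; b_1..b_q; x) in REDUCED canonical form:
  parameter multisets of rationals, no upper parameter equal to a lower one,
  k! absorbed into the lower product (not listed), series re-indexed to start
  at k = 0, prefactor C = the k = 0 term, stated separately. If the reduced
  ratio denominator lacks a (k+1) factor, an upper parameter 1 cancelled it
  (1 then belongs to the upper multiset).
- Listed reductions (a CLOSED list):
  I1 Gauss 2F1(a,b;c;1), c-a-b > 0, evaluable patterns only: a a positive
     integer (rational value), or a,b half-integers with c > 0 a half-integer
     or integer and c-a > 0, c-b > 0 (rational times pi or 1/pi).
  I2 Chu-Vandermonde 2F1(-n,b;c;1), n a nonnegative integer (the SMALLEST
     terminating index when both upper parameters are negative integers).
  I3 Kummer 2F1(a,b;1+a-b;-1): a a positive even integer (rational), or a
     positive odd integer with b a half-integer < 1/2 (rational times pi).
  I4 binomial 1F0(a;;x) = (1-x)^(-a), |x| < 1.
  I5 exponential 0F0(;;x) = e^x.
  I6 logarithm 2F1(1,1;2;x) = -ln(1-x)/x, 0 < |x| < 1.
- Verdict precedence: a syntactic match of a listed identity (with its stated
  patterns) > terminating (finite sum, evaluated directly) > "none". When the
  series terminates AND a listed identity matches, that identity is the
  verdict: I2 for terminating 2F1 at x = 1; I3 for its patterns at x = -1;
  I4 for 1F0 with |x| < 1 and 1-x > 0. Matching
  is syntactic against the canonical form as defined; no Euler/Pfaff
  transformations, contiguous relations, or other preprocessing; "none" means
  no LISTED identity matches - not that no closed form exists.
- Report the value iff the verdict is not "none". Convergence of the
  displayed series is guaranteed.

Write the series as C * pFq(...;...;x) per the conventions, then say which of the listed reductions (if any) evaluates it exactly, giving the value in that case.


At argument -1: a 2F1 with upper {-8/7, 8}, lower {71/7}, scaled by C = 1/5. Verdict: the Kummer evaluation I3 applies (x = -1; c = 71/7 equals 1+a-b for upper {-8/7, 8}: listed pattern). Value: 6536/16807.

Structural cue: t_0 being 1/5, the running product (C = 1/5, x = -1) telescopes to a rising factorial.
Ratio: r(k) = (-1) * (k-8/7) (k+8) / [(k+71/7) (k+1)] - rational in k, leading ratio (-1); with t_0 = 1/5, classification follows.


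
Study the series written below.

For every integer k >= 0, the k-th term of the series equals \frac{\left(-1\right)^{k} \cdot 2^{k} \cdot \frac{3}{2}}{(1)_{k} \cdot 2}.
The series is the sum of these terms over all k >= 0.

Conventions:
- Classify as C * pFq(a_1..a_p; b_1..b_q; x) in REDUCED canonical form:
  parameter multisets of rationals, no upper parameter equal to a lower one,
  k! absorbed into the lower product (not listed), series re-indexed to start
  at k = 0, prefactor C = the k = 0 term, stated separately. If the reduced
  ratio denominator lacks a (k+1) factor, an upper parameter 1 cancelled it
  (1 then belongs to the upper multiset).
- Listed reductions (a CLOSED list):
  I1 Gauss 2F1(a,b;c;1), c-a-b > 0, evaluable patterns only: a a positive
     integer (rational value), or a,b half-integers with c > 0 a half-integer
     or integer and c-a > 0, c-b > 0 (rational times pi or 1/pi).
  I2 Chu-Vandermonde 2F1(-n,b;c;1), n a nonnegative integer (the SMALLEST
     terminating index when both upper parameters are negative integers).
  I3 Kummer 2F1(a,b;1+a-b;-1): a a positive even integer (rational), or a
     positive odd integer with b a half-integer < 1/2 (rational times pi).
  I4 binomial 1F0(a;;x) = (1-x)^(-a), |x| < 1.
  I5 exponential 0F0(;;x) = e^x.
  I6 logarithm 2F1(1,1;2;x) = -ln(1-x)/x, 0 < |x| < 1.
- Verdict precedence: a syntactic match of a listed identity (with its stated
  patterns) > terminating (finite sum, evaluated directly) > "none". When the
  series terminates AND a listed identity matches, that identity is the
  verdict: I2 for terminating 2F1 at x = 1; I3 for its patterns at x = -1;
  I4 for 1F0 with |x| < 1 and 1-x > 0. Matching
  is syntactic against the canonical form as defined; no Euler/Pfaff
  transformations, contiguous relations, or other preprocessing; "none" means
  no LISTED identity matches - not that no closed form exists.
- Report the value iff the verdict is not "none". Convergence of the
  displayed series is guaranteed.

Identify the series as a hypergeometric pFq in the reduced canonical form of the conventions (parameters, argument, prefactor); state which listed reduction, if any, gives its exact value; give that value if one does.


Canonical form: C = \frac{3}{4} times 0F0 with upper {-}, lower {-}, x = -2. Verdict: this is the exponential series (I5) (the 0F0 exponential series at x = -2). Sum: \frac{3}{4} \cdot e^{-2}.

Key observation: t_0 being \frac{3}{4}, the constant factors (C = 3/4) combine into one prefactor.
Ratio: r(k) = -2 * 1 / [(k+1)] - rational in k, leading ratio -2; with t_0 = \frac{3}{4}, classification follows.


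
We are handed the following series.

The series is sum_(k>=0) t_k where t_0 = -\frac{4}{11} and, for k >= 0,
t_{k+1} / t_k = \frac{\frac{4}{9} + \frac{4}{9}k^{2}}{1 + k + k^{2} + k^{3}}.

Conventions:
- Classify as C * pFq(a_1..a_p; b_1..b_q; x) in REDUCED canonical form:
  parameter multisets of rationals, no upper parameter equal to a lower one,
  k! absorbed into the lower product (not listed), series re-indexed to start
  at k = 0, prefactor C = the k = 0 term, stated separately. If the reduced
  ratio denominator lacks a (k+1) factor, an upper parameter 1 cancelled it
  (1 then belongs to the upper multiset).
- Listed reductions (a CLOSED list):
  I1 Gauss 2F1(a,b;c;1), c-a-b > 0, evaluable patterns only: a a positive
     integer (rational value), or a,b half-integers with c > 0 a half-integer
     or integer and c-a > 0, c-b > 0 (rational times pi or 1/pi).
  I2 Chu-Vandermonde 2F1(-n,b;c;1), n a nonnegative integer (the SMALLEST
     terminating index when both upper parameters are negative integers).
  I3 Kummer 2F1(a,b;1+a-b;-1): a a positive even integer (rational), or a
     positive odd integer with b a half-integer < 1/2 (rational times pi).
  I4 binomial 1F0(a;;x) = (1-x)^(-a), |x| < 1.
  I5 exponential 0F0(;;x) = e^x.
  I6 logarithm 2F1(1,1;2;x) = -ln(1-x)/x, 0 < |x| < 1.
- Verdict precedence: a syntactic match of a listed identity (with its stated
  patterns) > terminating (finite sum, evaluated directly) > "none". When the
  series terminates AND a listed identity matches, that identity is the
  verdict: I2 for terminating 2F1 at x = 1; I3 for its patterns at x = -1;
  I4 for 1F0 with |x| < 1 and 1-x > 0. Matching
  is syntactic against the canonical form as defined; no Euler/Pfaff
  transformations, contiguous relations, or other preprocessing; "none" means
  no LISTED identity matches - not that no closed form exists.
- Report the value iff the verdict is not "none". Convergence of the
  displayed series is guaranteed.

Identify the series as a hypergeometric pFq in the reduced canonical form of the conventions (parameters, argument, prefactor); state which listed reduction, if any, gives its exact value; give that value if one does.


This is -\frac{4}{11} * 0F0(-; -; \frac{4}{9}) in reduced canonical form. Verdict: the exponential series (I5) applies (the 0F0 exponential series at x = \frac{4}{9}). Exact value: \left(-\frac{4}{11}\right) \cdot e^{\frac{4}{9}}.

Key observation: t_0 = -\frac{4}{11} here, and the expanded ratio factors over Q; C = -4/11, x = 4/9, roots give parameters.
Step ratio: r(k) = \frac{4}{9} * 1 / [(k+1)] - rational in k, leading ratio \frac{4}{9}; with t_0 = -\frac{4}{11}, classification follows.


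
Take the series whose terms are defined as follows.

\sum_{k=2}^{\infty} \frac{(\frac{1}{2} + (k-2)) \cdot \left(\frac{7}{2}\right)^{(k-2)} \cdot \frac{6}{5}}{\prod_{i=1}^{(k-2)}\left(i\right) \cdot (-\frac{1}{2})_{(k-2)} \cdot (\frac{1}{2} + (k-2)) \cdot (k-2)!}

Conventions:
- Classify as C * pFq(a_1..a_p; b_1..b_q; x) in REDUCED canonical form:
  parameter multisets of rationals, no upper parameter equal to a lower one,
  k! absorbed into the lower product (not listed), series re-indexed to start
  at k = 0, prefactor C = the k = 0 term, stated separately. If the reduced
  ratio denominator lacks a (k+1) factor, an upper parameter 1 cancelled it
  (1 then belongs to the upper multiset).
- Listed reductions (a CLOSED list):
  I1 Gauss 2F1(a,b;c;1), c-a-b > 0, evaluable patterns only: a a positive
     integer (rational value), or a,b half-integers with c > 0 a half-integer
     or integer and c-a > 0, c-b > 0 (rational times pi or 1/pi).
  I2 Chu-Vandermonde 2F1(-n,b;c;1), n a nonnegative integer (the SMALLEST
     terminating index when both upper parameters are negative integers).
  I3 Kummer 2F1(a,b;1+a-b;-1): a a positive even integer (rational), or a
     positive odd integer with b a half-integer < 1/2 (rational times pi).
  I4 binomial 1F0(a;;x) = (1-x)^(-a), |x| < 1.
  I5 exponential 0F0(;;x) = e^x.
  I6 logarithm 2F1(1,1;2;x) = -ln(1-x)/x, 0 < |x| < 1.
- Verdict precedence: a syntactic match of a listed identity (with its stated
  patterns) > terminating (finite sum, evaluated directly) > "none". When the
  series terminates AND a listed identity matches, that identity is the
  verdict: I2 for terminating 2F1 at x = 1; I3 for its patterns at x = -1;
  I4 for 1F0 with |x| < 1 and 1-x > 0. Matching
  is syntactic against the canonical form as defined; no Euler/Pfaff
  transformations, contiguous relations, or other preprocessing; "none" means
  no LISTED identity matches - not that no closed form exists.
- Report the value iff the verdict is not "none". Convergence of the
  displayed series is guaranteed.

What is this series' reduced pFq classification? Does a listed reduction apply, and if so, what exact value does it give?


Canonical form: C = \frac{6}{5} times 0F2 with upper {-}, lower {-\frac{1}{2}, 1}, x = \frac{7}{2}. Verdict: none - this 0F2 at x = \frac{7}{2} matches no listed pattern, and upper {-} holds no stopper.

Key step: from the first term \frac{6}{5}: the product of the first k integers (prefactor 6/5) is k!.
Step ratio: r(k) = \frac{7}{2} * 1 / [(k-\frac{1}{2}) (k+1) (k+1)] - rational in k. x = \frac{7}{2}; t_0 = \frac{6}{5}; negate the roots.


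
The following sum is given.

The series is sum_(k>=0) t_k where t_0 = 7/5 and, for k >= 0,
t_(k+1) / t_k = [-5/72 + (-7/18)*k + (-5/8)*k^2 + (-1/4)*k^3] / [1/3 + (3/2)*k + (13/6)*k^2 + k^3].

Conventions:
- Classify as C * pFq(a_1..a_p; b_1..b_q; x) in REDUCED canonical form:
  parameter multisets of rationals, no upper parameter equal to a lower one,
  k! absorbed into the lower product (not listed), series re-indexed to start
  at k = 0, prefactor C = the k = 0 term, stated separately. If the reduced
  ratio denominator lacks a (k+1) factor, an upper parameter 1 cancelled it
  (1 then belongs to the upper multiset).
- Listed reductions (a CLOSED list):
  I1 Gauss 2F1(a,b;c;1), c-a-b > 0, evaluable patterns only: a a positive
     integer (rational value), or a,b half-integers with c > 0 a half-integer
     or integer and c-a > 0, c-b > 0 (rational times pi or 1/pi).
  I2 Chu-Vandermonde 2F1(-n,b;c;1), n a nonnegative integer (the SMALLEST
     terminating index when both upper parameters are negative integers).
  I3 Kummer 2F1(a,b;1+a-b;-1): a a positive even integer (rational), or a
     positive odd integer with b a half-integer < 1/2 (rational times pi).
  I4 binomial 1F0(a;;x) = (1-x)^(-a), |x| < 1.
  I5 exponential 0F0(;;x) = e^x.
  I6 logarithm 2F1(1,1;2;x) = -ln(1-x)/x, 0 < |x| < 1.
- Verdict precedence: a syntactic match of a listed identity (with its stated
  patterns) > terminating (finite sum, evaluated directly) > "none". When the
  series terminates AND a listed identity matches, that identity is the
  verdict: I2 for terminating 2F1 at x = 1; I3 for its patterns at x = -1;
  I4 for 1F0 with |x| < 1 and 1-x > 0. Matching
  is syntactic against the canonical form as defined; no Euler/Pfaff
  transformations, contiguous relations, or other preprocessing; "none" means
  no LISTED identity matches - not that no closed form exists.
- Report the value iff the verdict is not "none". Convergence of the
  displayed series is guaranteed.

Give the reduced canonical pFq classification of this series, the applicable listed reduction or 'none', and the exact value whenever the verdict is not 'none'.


The series (x = -1/4) is 2F1: upper {1/3, 5/3}, lower {2/3}, prefactor 7/5. Verdict: none. Every listed pattern misses the 2F1 form at -1/4, upper {1/3, 5/3}.

The tell: x = (-1/4) and factor the ratio over Q (C = 7/5): negated roots = parameters.
Step ratio: r(k) = (-1/4) * (k+1/3) (k+5/3) / [(k+2/3) (k+1)] - poly over poly, x = (-1/4) from leading terms; C = 7/5 at k = 0.


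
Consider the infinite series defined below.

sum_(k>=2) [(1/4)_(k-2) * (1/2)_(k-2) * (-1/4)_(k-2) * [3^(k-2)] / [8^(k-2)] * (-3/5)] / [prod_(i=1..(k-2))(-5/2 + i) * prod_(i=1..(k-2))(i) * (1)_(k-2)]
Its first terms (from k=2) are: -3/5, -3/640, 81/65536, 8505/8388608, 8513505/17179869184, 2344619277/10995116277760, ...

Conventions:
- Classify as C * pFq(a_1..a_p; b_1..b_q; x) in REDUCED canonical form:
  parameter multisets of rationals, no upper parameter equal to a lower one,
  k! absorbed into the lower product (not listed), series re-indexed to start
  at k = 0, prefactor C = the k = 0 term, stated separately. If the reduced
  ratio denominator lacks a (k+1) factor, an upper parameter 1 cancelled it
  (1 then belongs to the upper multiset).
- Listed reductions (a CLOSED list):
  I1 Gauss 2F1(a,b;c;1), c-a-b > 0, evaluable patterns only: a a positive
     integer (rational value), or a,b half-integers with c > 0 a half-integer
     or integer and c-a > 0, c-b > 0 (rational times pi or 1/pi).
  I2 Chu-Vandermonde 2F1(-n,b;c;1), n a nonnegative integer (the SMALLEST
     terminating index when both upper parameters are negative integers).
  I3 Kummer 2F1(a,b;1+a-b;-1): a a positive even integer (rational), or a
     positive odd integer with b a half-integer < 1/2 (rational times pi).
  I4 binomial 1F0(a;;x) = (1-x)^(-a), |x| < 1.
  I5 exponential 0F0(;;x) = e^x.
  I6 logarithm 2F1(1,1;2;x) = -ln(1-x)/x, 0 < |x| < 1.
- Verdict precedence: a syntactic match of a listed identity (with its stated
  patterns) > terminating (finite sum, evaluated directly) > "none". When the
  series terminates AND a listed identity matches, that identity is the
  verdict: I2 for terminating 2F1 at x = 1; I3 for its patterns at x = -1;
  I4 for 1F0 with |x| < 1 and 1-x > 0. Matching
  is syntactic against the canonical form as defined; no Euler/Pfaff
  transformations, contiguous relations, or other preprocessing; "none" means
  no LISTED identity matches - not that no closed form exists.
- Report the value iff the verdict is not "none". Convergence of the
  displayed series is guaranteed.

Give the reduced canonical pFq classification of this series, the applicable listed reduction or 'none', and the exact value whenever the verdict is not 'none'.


This is -3/5 * 3F2(-1/4, 1/4, 1/2; -3/2, 1; 3/8) in reduced canonical form. Verdict: none - at argument 3/8 the multisets {-1/4, 1/4, 1/2} ; {-3/2, 1} match no listed identity.

Key step: x = (3/8) and the two geometric factors (prefactor -3/5) combine into one argument.
Ratio: r(k) = (3/8) * (k-1/4) (k+1/4) (k+1/2) / [(k-3/2) (k+1) (k+1)] - poly over poly, x = (3/8) from leading terms; C = -3/5 at k = 0.


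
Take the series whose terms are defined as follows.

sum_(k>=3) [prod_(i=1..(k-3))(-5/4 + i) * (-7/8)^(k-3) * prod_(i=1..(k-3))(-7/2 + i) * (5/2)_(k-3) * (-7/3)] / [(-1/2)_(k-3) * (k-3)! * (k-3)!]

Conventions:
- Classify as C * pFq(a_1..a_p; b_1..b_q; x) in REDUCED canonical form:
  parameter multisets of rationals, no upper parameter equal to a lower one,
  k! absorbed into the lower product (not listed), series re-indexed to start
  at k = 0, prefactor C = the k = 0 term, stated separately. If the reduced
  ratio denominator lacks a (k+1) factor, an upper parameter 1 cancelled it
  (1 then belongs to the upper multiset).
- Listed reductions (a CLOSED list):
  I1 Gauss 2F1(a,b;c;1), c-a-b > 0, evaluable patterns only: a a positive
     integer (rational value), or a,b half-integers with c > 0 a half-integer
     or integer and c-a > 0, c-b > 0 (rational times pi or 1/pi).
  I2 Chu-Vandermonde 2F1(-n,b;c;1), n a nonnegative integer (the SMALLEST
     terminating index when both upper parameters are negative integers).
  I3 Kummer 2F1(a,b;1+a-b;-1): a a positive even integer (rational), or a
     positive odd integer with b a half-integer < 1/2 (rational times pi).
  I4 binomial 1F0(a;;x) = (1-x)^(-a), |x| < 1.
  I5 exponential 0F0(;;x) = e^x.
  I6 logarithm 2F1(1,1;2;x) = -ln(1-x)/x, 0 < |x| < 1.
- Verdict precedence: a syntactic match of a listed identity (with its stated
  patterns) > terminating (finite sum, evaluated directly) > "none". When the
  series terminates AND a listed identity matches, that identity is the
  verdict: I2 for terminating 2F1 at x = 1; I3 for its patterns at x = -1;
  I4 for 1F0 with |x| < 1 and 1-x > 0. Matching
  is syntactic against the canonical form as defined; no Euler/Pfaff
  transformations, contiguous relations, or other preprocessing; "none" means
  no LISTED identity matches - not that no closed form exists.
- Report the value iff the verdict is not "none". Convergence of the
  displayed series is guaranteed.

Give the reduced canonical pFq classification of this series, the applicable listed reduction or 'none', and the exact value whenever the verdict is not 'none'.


This is -7/3 * 3F2(-5/2, -1/4, 5/2; -1/2, 1; -7/8) in reduced canonical form. Verdict: none (x = -7/8): each listed identity misses the multisets {-5/2, -1/4, 5/2} ; {-1/2, 1}.

Structural cue: t_0 = -7/3 here, and the running product (C = -7/3, x = -7/8) telescopes to a rising factorial.
Term ratio: r(k) = (-7/8) * (k-5/2) (k-1/4) (k+5/2) / [(k-1/2) (k+1) (k+1)] - rational in k. x = (-7/8); t_0 = -7/3; negate the roots.
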